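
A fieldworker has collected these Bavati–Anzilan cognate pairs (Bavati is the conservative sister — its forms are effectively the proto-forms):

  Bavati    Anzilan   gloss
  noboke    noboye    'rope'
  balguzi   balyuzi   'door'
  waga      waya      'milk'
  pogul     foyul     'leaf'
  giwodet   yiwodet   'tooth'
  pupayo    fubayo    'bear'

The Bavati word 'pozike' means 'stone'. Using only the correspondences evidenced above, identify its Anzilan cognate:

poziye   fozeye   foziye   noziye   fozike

pogul ~ foyul — Bavati p corresponds to Anzilan f word-initially before a back vowel.
noboke ~ noboye — Bavati k corresponds to Anzilan y between vowels (before a front vowel).
Applying these to Bavati 'pozike':
  pozike → fozike   (p→f word-initially before a back vowel)
  fozike → foziye   (k→y between vowels (before a front vowel))
So the Anzilan cognate is 'foziye'.

foziye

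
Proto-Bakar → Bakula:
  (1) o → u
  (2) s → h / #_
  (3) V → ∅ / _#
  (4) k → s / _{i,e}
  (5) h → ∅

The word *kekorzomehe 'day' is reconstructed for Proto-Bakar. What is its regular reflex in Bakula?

Bakula: start from *kekorzomehe.
  rule 1 (vowel merger): kekorzomehe → kekurzumehe
  rule 2: no change — kekurzumehe
  rule 3 (apocope): kekurzumehe → kekurzumeh
  rule 4 (palatalisation): kekurzumeh → sekurzumeh
  rule 5 (h-loss): sekurzumeh → sekurzume
  ⇒ Bakula sekurzume

sekurzume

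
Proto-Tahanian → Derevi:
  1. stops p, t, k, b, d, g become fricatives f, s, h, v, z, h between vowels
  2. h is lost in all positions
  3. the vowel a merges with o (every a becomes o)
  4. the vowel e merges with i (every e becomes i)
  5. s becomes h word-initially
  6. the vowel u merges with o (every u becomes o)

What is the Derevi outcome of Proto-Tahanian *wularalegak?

Derevi: *wularalegak
  wularalegak → wularalehak   [intervocalic lenition]
  wularalehak → wularaleak   [h-loss]
  wularaleak → wuloroleok   [vowel merger]
  wuloroleok → wuloroliok   [vowel merger]
  wuloroliok (rule 5 does not apply)
  wuloroliok → woloroliok   [vowel merger]
  giving Derevi woloroliok.

woloroliok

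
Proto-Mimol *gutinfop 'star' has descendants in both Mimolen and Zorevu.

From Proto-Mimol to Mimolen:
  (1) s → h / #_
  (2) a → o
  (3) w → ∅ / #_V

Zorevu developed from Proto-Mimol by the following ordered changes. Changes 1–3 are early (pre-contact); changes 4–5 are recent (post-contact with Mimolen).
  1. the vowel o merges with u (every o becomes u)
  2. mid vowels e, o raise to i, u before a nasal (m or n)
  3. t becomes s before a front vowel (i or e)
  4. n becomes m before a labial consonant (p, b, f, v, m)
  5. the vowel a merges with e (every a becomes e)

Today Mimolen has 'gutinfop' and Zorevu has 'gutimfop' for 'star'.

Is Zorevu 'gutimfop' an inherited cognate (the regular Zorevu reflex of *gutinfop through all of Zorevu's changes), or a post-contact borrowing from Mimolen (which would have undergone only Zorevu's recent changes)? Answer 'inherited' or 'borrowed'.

borrowed

If inherited, *gutinfop would pass through all of Zorevu's changes:
Zorevu: *gutinfop
  gutinfop → gutinfup   [vowel merger]
  gutinfup (rule 2 does not apply)
  gutinfup → gusinfup   [palatalisation]
  gusinfup → gusimfup   [nasal place assimilation]
  gusimfup (rule 5 does not apply)
  giving Zorevu gusimfup.
If borrowed from Mimolen 'gutinfop' after the early changes, it would undergo only the recent ones:
  rule 4 (nasal place assimilation): gutinfop → gutimfop
  rule 5 (vowel merger): no change (gutimfop)
  ⇒ as a loan: gutimfop
Zorevu 'gutimfop' matches the loan outcome 'gutimfop', not the inherited 'gusimfup' — it skipped the early Zorevu changes, so it was borrowed from Mimolen.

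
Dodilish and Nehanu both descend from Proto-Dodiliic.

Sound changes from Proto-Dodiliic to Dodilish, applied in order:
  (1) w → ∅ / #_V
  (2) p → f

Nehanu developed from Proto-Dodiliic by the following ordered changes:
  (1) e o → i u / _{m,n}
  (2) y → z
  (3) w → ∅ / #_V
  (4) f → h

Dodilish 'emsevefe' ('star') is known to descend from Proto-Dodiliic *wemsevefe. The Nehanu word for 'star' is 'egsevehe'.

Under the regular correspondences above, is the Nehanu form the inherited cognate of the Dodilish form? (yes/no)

Derive the expected Nehanu reflex of *wemsevefe:
Nehanu: start from *wemsevefe.
  rule 1 (pre-nasal raising): wemsevefe → wimsevefe
  rule 2: no change — wimsevefe
  rule 3 (glide loss): wimsevefe → imsevefe
  rule 4 (unconditioned shift): imsevefe → imsevehe
  ⇒ Nehanu imsevehe
The regular Nehanu reflex would be 'imsevehe', but the attested form is 'egsevehe'. The correspondence is irregular, so they are not cognates (the Nehanu form has a different source).

no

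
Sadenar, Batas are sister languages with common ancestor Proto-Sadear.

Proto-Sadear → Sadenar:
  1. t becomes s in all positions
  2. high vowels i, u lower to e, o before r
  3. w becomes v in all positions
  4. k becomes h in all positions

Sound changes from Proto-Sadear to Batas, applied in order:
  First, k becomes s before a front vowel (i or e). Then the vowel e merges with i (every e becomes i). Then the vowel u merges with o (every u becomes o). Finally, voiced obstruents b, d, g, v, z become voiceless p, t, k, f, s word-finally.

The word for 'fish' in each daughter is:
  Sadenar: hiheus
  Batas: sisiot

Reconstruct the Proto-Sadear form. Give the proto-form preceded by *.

Position 5: Sadenar has u, Batas has o. Sadenar preserves u here (none of its changes turn any other segment into u), so the proto-segment is *u.
Position 3: Sadenar has h, Batas has s. Taking the neighbouring segments as reconstructed: Sadenar h could go back to *k or *h; Batas s could go back to *k or *s — the one source consistent with every daughter is *k.
This points to *kikeut. Verify forward in each daughter:
Sadenar: start from *kikeut.
  rule 1 (unconditioned shift): kikeut → kikeus
  rule 2: no change — kikeus
  rule 3: no change — kikeus
  rule 4 (unconditioned shift): kikeus → hiheus
  ⇒ Sadenar hiheus
Batas: *kikeut > siseut > sisiut > sisiot  (by palatalisation, vowel merger, vowel merger)
*kikeut is the unique common source.

*kikeut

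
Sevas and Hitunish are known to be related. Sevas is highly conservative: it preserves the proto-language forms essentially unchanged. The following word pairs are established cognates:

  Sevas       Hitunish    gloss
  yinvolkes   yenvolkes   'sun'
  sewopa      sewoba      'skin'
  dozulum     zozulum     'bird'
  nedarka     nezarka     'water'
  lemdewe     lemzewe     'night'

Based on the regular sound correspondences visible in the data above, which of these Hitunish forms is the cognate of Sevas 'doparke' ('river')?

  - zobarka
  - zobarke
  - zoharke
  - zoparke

zobarke

dozulum ~ zozulum — Sevas d corresponds to Hitunish z word-initially before a back vowel.
sewopa ~ sewoba — Sevas p corresponds to Hitunish b between vowels (before a back vowel).
Applying these to Sevas 'doparke':
  doparke → zoparke   (d→z word-initially before a back vowel)
  zoparke → zobarke   (p→b between vowels (before a back vowel))
So the Hitunish cognate is 'zobarke'.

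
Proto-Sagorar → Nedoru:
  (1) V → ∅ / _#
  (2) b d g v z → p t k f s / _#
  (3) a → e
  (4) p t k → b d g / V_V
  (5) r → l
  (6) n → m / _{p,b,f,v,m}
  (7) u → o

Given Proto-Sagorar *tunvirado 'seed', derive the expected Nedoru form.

Nedoru: *tunvirado
  tunvirado → tunvirad   [apocope]
  tunvirad → tunvirat   [final devoicing]
  tunvirat → tunviret   [vowel merger]
  tunviret (rule 4 does not apply)
  tunviret → tunvilet   [unconditioned shift]
  tunvilet → tumvilet   [nasal place assimilation]
  tumvilet → tomvilet   [vowel merger]
  giving Nedoru tomvilet.

tomvilet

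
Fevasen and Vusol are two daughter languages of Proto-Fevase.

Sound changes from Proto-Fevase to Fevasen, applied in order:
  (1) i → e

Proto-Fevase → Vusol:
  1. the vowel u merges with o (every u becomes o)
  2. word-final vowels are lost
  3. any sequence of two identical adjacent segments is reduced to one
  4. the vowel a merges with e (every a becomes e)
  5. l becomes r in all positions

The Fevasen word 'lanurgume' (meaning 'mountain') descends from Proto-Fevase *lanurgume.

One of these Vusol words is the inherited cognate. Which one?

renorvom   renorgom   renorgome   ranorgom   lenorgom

renorgom

Vusol: *lanurgume
  lanurgume → lanorgome   [vowel merger]
  lanorgome → lanorgom   [apocope]
  lanorgom (rule 3 does not apply)
  lanorgom → lenorgom   [vowel merger]
  lenorgom → renorgom   [unconditioned shift]
  giving Vusol renorgom.
The other candidates each miss or misapply at least one Vusol change.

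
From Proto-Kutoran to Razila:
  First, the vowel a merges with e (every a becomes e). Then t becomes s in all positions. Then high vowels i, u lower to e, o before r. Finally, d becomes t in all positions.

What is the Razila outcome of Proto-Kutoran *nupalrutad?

nupelruset

Razila: *nupalrutad
  nupalrutad → nupelruted   [vowel merger]
  nupelruted → nupelrused   [unconditioned shift]
  nupelrused (rule 3 does not apply)
  nupelrused → nupelruset   [unconditioned shift]
  giving Razila nupelruset.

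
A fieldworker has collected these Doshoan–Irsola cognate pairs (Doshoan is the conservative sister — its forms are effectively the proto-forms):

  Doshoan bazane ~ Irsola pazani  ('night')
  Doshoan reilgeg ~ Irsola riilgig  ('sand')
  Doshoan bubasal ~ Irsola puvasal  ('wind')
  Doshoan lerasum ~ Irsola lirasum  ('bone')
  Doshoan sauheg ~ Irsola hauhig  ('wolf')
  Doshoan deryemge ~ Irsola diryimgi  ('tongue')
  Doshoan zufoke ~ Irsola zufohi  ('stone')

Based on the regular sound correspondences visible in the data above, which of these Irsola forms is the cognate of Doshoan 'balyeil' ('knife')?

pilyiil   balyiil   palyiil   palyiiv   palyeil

bazane ~ pazani — Doshoan b corresponds to Irsola p word-initially before a back vowel.
reilgeg ~ riilgig — Doshoan e corresponds to Irsola i after a consonant, before a front vowel.
Applying these to Doshoan 'balyeil':
  balyeil → palyeil   (b→p word-initially before a back vowel)
  palyeil → palyiil   (e→i after a consonant, before a front vowel)
So the Irsola cognate is 'palyiil'.

palyiil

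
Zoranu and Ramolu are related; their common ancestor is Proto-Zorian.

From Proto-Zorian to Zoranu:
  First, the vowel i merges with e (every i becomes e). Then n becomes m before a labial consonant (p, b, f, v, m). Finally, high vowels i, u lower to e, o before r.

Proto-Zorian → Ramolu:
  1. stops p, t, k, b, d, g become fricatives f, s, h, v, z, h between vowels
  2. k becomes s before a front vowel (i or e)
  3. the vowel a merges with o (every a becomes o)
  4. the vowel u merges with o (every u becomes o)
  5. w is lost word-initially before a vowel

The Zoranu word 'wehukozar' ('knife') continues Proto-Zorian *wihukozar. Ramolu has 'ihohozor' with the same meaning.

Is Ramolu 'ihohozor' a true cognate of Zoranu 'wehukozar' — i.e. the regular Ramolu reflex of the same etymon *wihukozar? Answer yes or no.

Derive the expected Ramolu reflex of *wihukozar:
Ramolu: *wihukozar > wihuhozar > wihuhozor > wihohozor > ihohozor  (by intervocalic lenition, vowel merger, vowel merger, glide loss)
Ramolu 'ihohozor' matches the regular reflex exactly, so the pair is cognate.

yes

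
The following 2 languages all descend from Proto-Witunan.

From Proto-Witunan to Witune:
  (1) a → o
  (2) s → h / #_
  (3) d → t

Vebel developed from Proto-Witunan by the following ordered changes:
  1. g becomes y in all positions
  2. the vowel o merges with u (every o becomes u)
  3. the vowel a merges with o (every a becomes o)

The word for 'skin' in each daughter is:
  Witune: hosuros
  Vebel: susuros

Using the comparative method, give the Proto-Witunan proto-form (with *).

*sosuras

Position 6: Witune has o, Vebel has o. In Vebel, o can only continue *a, so the proto-segment is *a.
Position 2: Witune has o, Vebel has u. Taking the neighbouring segments as reconstructed: Witune o could go back to *a or *o; Vebel u could go back to *o or *u — the one source consistent with every daughter is *o.
This points to *sosuras. Verify forward in each daughter:
Witune: *sosuras > sosuros > hosuros  (by vowel merger, debuccalisation)
Vebel: start from *sosuras.
  rule 1: no change — sosuras
  rule 2 (vowel merger): sosuras → susuras
  rule 3 (vowel merger): susuras → susuros
  ⇒ Vebel susuros
No other proto-form is consistent with every reflex, so the reconstruction is *sosuras.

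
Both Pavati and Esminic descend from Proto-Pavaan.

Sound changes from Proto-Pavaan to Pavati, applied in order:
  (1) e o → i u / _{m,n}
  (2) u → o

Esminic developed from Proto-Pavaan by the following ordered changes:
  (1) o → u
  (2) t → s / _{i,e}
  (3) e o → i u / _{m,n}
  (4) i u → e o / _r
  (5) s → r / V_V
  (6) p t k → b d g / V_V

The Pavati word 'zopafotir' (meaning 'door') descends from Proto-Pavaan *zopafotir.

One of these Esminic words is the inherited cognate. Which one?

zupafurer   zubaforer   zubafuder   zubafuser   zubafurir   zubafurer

zubafurer

Esminic: *zopafotir > zupafutir > zupafusir > zupafuser > zupafurer > zubafurer  (by vowel merger, palatalisation, pre-rhotic lowering, rhotacism, intervocalic voicing)
Only 'zubafurer' matches the regular Esminic development of *zopafotir.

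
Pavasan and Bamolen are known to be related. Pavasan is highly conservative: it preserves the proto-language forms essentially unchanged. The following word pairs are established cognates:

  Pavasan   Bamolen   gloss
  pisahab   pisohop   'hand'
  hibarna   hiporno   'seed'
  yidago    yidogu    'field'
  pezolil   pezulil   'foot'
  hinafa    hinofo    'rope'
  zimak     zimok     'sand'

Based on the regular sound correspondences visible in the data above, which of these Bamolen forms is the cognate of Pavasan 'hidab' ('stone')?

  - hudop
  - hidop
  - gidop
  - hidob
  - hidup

pisahab ~ pisohop — Pavasan a corresponds to Bamolen o after a consonant, before a labial obstruent.
pisahab ~ pisohop — Pavasan b corresponds to Bamolen p word-finally.
Applying these to Pavasan 'hidab':
  hidab → hidob   (a→o after a consonant, before a labial obstruent)
  hidob → hidop   (b→p word-finally)
So the Bamolen cognate is 'hidop'.

hidop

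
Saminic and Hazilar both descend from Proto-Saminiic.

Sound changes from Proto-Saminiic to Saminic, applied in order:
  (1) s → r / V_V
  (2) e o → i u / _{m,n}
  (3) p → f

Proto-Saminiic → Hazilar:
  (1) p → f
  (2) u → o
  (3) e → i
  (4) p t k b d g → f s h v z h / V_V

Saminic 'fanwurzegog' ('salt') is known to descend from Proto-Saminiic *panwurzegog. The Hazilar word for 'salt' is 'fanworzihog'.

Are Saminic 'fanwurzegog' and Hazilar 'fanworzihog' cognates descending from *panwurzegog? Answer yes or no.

Derive the expected Hazilar reflex of *panwurzegog:
Hazilar: *panwurzegog > fanwurzegog > fanworzegog > fanworzigog > fanworzihog  (by unconditioned shift, vowel merger, vowel merger, intervocalic lenition)
Hazilar 'fanworzihog' matches the regular reflex exactly, so the pair is cognate.

yes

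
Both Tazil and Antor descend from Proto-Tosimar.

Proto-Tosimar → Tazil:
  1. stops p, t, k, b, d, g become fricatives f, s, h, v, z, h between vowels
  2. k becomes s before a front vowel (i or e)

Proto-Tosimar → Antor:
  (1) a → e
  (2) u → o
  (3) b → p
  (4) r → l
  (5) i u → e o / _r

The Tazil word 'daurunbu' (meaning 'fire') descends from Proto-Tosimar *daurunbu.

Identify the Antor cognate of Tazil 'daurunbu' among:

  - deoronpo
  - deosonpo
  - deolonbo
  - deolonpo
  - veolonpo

Antor: *daurunbu
  daurunbu → deurunbu   [vowel merger]
  deurunbu → deoronbo   [vowel merger]
  deoronbo → deoronpo   [unconditioned shift]
  deoronpo → deolonpo   [unconditioned shift]
  deolonpo (rule 5 does not apply)
  giving Antor deolonpo.

deolonpo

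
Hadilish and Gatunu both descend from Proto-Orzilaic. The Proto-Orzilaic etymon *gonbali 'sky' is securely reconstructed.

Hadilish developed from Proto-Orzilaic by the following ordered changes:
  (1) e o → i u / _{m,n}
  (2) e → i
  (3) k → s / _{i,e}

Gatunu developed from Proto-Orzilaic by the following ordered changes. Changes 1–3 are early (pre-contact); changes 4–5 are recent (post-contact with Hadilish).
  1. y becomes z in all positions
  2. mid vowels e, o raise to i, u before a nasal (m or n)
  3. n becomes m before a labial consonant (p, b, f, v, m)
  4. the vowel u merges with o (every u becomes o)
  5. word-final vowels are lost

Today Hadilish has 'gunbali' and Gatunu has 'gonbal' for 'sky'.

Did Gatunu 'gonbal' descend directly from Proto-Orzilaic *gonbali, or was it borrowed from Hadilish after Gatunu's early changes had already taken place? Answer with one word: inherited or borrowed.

If inherited, *gonbali would pass through all of Gatunu's changes:
Gatunu: *gonbali > gunbali > gumbali > gombali > gombal  (by pre-nasal raising, nasal place assimilation, vowel merger, apocope)
If borrowed from Hadilish 'gunbali' after the early changes, it would undergo only the recent ones:
  rule 4 (vowel merger): gunbali → gonbali
  rule 5 (apocope): gonbali → gonbal
  ⇒ as a loan: gonbal
Gatunu 'gonbal' matches the loan outcome 'gonbal', not the inherited 'gombal' — it skipped the early Gatunu changes, so it was borrowed from Hadilish.

borrowed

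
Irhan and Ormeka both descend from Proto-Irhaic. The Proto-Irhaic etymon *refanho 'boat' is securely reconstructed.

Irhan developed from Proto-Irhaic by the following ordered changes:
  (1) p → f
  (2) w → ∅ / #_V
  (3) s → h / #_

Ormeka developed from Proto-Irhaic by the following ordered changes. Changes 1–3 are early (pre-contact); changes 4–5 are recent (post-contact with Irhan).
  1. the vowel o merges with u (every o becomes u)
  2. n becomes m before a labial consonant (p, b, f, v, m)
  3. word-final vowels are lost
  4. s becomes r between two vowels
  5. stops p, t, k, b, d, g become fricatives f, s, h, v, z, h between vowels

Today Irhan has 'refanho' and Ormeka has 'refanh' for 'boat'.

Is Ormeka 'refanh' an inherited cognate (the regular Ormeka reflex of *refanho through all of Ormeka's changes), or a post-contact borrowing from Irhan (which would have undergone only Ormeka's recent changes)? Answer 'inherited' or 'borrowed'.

If inherited, *refanho would pass through all of Ormeka's changes:
Ormeka: *refanho > refanhu > refanh  (by vowel merger, apocope)
If borrowed from Irhan 'refanho' after the early changes, it would undergo only the recent ones:
  rule 4 (rhotacism): no change (refanho)
  rule 5 (intervocalic lenition): no change (refanho)
  ⇒ as a loan: refanho
Ormeka 'refanh' matches the inherited outcome exactly, so it is an inherited cognate, not a loan.

inherited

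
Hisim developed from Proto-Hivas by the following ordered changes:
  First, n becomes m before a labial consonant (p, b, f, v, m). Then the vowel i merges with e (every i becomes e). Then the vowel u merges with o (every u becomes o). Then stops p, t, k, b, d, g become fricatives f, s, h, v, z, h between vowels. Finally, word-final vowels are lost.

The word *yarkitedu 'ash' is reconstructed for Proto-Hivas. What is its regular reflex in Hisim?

yarkesez

Hisim: *yarkitedu > yarketedu > yarketedo > yarkesezo > yarkesez  (by vowel merger, vowel merger, intervocalic lenition, apocope)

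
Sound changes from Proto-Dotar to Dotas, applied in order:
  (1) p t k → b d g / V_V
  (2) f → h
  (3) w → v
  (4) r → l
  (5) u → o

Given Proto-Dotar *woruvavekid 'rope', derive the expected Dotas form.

Dotas: *woruvavekid
  woruvavekid → woruvavegid   [intervocalic voicing]
  woruvavegid (rule 2 does not apply)
  woruvavegid → voruvavegid   [unconditioned shift]
  voruvavegid → voluvavegid   [unconditioned shift]
  voluvavegid → volovavegid   [vowel merger]
  giving Dotas volovavegid.

volovavegid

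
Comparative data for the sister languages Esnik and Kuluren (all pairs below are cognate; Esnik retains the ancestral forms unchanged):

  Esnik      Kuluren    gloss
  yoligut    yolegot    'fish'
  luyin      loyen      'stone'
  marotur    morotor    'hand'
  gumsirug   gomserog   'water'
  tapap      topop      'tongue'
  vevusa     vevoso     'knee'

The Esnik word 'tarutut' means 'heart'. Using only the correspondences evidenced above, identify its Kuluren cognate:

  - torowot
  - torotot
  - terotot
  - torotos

torotot

marotur ~ morotor — Esnik a corresponds to Kuluren o after a consonant, before r.
yoligut ~ yolegot, luyin ~ loyen — Esnik u corresponds to Kuluren o after a consonant, before a consonant other than r, m, n, p, b, f, v.
Applying these to Esnik 'tarutut':
  tarutut → torutut   (a→o after a consonant, before r)
  torutut → torotut   (u→o after a consonant, before a consonant other than r, m, n, p, b, f, v)
  torotut → torotot   (u→o after a consonant, before a consonant other than r, m, n, p, b, f, v)
So the Kuluren cognate is 'torotot'.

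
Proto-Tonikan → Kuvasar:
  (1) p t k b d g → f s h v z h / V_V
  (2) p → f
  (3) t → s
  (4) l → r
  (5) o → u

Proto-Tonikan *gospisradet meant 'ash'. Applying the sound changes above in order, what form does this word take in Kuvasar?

gusfisrazes

Kuvasar: *gospisradet > gospisrazet > gosfisrazet > gosfisrazes > gusfisrazes  (by intervocalic lenition, unconditioned shift, unconditioned shift, vowel merger)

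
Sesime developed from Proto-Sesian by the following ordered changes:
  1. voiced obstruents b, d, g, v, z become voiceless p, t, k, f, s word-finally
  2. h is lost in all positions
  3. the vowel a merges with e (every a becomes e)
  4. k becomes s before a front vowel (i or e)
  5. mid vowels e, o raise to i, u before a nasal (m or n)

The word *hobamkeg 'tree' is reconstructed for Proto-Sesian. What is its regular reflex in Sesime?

obimsek

Sesime: start from *hobamkeg.
  rule 1 (final devoicing): hobamkeg → hobamkek
  rule 2 (h-loss): hobamkek → obamkek
  rule 3 (vowel merger): obamkek → obemkek
  rule 4 (palatalisation): obemkek → obemsek
  rule 5 (pre-nasal raising): obemsek → obimsek
  ⇒ Sesime obimsek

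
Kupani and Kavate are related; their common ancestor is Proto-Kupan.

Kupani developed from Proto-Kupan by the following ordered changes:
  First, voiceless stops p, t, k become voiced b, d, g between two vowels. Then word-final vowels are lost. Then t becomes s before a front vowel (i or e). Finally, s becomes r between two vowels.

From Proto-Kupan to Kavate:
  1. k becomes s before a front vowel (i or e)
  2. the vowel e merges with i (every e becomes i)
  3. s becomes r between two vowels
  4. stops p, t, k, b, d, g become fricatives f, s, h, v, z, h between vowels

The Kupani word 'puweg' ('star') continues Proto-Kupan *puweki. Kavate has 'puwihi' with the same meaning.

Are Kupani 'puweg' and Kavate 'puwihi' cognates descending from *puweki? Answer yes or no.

no

Derive the expected Kavate reflex of *puweki:
Kavate: *puweki > puwesi > puwisi > puwiri  (by palatalisation, vowel merger, rhotacism)
The regular Kavate reflex would be 'puwiri', but the attested form is 'puwihi'. The correspondence is irregular, so they are not cognates (the Kavate form has a different source).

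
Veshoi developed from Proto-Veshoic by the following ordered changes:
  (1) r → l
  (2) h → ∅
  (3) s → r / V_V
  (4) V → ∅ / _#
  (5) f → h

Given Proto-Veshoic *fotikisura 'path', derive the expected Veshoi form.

hotikirul

Veshoi: *fotikisura
  fotikisura → fotikisula   [unconditioned shift]
  fotikisula (rule 2 does not apply)
  fotikisula → fotikirula   [rhotacism]
  fotikirula → fotikirul   [apocope]
  fotikirul → hotikirul   [unconditioned shift]
  giving Veshoi hotikirul.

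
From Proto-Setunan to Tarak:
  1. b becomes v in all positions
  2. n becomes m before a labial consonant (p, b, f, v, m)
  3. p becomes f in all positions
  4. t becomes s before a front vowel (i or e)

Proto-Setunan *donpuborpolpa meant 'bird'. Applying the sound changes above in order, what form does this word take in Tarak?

domfuvorfolfa

Tarak: *donpuborpolpa > donpuvorpolpa > dompuvorpolpa > domfuvorfolfa  (by unconditioned shift, nasal place assimilation, unconditioned shift)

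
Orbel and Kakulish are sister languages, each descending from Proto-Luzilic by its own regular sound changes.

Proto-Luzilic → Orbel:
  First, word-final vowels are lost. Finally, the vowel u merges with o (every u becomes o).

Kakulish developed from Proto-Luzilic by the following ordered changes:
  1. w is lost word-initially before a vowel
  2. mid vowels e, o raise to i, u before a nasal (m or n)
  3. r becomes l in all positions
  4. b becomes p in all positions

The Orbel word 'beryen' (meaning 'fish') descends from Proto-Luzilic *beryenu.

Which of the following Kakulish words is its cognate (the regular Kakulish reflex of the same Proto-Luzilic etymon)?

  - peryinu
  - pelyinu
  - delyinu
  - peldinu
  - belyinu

Kakulish: *beryenu > beryinu > belyinu > pelyinu  (by pre-nasal raising, unconditioned shift, unconditioned shift)

pelyinu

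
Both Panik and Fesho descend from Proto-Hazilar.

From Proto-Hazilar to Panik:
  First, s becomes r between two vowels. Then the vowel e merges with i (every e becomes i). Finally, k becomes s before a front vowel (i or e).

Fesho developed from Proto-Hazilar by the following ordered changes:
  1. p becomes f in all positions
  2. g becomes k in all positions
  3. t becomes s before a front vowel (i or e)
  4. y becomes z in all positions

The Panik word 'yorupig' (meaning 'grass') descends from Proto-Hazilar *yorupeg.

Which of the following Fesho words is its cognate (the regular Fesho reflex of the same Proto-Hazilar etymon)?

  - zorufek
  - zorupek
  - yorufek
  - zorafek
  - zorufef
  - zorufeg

zorufek

Fesho: *yorupeg
  yorupeg → yorufeg   [unconditioned shift]
  yorufeg → yorufek   [unconditioned shift]
  yorufek (rule 3 does not apply)
  yorufek → zorufek   [unconditioned shift]
  giving Fesho zorufek.
Only 'zorufek' matches the regular Fesho development of *yorupeg.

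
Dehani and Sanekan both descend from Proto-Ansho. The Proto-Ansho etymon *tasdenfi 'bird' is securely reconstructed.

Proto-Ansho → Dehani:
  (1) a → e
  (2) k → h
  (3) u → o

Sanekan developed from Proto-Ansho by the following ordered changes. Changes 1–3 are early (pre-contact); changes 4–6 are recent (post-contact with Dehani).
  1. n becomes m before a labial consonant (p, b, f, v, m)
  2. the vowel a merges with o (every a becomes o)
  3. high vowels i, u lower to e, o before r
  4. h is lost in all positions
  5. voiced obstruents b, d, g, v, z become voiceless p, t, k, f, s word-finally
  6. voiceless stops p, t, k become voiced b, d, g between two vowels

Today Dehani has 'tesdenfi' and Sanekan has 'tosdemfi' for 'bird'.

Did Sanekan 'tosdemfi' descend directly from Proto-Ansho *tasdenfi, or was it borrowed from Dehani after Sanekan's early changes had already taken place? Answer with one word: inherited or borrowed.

If inherited, *tasdenfi would pass through all of Sanekan's changes:
Sanekan: start from *tasdenfi.
  rule 1 (nasal place assimilation): tasdenfi → tasdemfi
  rule 2 (vowel merger): tasdemfi → tosdemfi
  rule 3: no change — tosdemfi
  rule 4: no change — tosdemfi
  rule 5: no change — tosdemfi
  rule 6: no change — tosdemfi
  ⇒ Sanekan tosdemfi
If borrowed from Dehani 'tesdenfi' after the early changes, it would undergo only the recent ones:
  rule 4 (h-loss): no change (tesdenfi)
  rule 5 (final devoicing): no change (tesdenfi)
  rule 6 (intervocalic voicing): no change (tesdenfi)
  ⇒ as a loan: tesdenfi
Sanekan 'tosdemfi' matches the inherited outcome exactly, so it is an inherited cognate, not a loan.

inherited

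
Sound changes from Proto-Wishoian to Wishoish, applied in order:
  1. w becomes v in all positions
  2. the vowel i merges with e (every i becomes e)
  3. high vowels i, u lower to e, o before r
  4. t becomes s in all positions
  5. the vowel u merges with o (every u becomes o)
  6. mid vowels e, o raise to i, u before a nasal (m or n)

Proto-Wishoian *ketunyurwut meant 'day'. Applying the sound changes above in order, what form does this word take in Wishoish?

Wishoish: *ketunyurwut > ketunyurvut > ketunyorvut > kesunyorvus > kesonyorvos > kesunyorvos  (by unconditioned shift, pre-rhotic lowering, unconditioned shift, vowel merger, pre-nasal raising)

kesunyorvos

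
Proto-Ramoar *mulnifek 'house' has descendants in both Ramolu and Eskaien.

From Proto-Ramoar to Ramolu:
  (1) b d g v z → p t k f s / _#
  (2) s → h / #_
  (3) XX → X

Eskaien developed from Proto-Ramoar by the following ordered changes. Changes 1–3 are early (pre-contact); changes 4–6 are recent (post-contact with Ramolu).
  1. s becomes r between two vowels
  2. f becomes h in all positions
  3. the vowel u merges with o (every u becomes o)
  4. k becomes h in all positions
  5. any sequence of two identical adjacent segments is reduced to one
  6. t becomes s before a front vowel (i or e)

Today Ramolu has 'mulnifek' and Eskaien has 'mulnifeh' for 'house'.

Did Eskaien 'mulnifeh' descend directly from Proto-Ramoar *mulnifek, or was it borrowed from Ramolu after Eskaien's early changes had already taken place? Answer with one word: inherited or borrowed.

If inherited, *mulnifek would pass through all of Eskaien's changes:
Eskaien: *mulnifek > mulnihek > molnihek > molniheh  (by unconditioned shift, vowel merger, unconditioned shift)
If borrowed from Ramolu 'mulnifek' after the early changes, it would undergo only the recent ones:
  rule 4 (unconditioned shift): mulnifek → mulnifeh
  rule 5 (degemination): no change (mulnifeh)
  rule 6 (palatalisation): no change (mulnifeh)
  ⇒ as a loan: mulnifeh
Eskaien 'mulnifeh' matches the loan outcome 'mulnifeh', not the inherited 'molniheh' — it skipped the early Eskaien changes, so it was borrowed from Ramolu.

borrowed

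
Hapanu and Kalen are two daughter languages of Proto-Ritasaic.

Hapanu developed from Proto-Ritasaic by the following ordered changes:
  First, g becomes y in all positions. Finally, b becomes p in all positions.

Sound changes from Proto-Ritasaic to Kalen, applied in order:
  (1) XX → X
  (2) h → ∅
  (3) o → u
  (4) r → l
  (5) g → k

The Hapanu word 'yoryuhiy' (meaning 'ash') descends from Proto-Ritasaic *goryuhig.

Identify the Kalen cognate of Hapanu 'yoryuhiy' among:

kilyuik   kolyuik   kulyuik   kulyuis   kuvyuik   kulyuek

Kalen: *goryuhig
  goryuhig (rule 1 does not apply)
  goryuhig → goryuig   [h-loss]
  goryuig → guryuig   [vowel merger]
  guryuig → gulyuig   [unconditioned shift]
  gulyuig → kulyuik   [unconditioned shift]
  giving Kalen kulyuik.

kulyuik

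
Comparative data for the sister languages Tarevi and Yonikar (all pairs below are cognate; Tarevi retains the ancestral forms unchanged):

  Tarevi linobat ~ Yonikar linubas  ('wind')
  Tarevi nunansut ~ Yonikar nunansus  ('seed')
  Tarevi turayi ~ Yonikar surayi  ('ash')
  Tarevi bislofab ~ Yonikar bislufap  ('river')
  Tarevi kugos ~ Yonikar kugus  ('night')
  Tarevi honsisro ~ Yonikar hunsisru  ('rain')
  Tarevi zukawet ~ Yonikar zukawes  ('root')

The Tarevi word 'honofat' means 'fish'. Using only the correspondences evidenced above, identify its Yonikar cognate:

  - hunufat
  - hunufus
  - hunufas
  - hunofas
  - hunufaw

honsisro ~ hunsisru — Tarevi o corresponds to Yonikar u after a consonant, before a nasal.
bislofab ~ bislufap — Tarevi o corresponds to Yonikar u after a consonant, before a labial obstruent.
linobat ~ linubas, nunansut ~ nunansus — Tarevi t corresponds to Yonikar s word-finally.
Applying these to Tarevi 'honofat':
  honofat → hunofat   (o→u after a consonant, before a nasal)
  hunofat → hunufat   (o→u after a consonant, before a labial obstruent)
  hunufat → hunufas   (t→s word-finally)
So the Yonikar cognate is 'hunufas'.

hunufas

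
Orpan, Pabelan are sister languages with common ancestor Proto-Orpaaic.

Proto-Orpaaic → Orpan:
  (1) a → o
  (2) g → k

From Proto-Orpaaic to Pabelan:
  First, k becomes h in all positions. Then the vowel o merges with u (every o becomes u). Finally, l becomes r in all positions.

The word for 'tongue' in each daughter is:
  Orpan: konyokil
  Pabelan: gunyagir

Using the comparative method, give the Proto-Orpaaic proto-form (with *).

*gonyagil

Position 6: Orpan has k, Pabelan has g. Pabelan preserves g here (none of its changes turn any other segment into g), so the proto-segment is *g.
Position 2: Orpan has o, Pabelan has u. Taking the neighbouring segments as reconstructed: Orpan o could go back to *a or *o; Pabelan u could go back to *o or *u — the one source consistent with every daughter is *o.
Continuing position by position gives *gonyagil; check it forward:
Orpan: *gonyagil > gonyogil > konyokil  (by vowel merger, unconditioned shift)
Pabelan: *gonyagil > gunyagil > gunyagir  (by vowel merger, unconditioned shift)
*gonyagil is the unique common source.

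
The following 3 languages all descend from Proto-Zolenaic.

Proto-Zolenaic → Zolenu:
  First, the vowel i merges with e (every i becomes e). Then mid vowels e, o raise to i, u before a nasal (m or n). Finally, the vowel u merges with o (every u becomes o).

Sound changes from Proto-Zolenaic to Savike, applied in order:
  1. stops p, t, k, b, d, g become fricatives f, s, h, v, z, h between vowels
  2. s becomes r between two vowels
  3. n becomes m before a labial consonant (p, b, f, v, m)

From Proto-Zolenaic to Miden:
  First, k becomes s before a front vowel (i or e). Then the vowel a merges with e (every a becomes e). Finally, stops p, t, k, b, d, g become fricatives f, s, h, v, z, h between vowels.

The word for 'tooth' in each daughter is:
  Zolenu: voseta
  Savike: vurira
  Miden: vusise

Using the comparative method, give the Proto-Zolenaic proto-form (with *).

*vusita

Position 6: Zolenu has a, Savike has a, Miden has e. Zolenu preserves a here (none of its changes turn any other segment into a), so the proto-segment is *a.
Position 3: Zolenu has s, Savike has r, Miden has s. Zolenu preserves s here (none of its changes turn any other segment into s), so the proto-segment is *s.
Position 4: Zolenu has e, Savike has i, Miden has i. Savike preserves i here (none of its changes turn any other segment into i), so the proto-segment is *i.
Verify the candidate proto-form against each daughter:
Zolenu: *vusita > vuseta > voseta  (by vowel merger, vowel merger)
Savike: *vusita
  vusita → vusisa   [intervocalic lenition]
  vusisa → vurira   [rhotacism]
  vurira (rule 3 does not apply)
  giving Savike vurira.
Miden: start from *vusita.
  rule 1: no change — vusita
  rule 2 (vowel merger): vusita → vusite
  rule 3 (intervocalic lenition): vusite → vusise
  ⇒ Miden vusise
Only *vusita yields all of Zolenu voseta, Savike vurira, Miden vusise.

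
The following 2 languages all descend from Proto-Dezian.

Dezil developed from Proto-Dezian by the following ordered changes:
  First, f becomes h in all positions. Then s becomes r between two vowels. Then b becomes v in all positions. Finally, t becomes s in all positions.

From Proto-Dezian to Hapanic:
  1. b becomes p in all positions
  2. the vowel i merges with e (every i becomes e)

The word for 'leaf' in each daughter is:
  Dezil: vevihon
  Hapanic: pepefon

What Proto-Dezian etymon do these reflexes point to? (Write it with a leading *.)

*bebifon

Position 5: Dezil has h, Hapanic has f. Hapanic preserves f here (none of its changes turn any other segment into f), so the proto-segment is *f.
Position 3: Dezil has v, Hapanic has p. Taking the neighbouring segments as reconstructed: Dezil v could go back to *b or *v; Hapanic p could go back to *p or *b — the one source consistent with every daughter is *b.
Position 1: Dezil has v, Hapanic has p. Taking the neighbouring segments as reconstructed: Dezil v could go back to *b or *v; Hapanic p could go back to *p or *b — the one source consistent with every daughter is *b.
Verify the candidate proto-form against each daughter:
Dezil: *bebifon
  bebifon → bebihon   [unconditioned shift]
  bebihon (rule 2 does not apply)
  bebihon → vevihon   [unconditioned shift]
  vevihon (rule 4 does not apply)
  giving Dezil vevihon.
Hapanic: *bebifon
  bebifon → pepifon   [unconditioned shift]
  pepifon → pepefon   [vowel merger]
  giving Hapanic pepefon.
No other proto-form is consistent with every reflex, so the reconstruction is *bebifon.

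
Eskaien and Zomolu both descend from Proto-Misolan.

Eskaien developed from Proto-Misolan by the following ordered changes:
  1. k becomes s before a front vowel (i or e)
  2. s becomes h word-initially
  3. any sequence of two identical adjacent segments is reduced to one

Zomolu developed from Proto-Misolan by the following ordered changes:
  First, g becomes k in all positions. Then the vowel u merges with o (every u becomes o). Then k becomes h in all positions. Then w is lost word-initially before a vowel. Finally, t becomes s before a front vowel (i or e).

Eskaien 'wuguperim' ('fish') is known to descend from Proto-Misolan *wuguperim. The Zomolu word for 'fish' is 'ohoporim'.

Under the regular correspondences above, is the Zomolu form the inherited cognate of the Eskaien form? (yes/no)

no

Derive the expected Zomolu reflex of *wuguperim:
Zomolu: *wuguperim > wukuperim > wokoperim > wohoperim > ohoperim  (by unconditioned shift, vowel merger, unconditioned shift, glide loss)
The regular Zomolu reflex would be 'ohoperim', but the attested form is 'ohoporim'. The correspondence is irregular, so they are not cognates (the Zomolu form has a different source).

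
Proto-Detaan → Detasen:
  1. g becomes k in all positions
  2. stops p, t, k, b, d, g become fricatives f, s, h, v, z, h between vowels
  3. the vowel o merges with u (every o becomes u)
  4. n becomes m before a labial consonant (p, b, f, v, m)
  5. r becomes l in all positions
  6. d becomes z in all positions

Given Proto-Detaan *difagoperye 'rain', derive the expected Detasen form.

zifahufelye

Detasen: *difagoperye
  difagoperye → difakoperye   [unconditioned shift]
  difakoperye → difahoferye   [intervocalic lenition]
  difahoferye → difahuferye   [vowel merger]
  difahuferye (rule 4 does not apply)
  difahuferye → difahufelye   [unconditioned shift]
  difahufelye → zifahufelye   [unconditioned shift]
  giving Detasen zifahufelye.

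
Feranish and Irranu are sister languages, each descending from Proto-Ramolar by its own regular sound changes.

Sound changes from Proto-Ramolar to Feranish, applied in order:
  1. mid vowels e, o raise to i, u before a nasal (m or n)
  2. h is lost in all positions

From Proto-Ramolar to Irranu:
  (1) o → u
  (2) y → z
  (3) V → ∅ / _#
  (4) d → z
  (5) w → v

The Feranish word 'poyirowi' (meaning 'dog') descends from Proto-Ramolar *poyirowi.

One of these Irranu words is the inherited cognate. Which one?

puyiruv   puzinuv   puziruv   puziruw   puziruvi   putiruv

Irranu: *poyirowi
  poyirowi → puyiruwi   [vowel merger]
  puyiruwi → puziruwi   [unconditioned shift]
  puziruwi → puziruw   [apocope]
  puziruw (rule 4 does not apply)
  puziruw → puziruv   [unconditioned shift]
  giving Irranu puziruv.

puziruv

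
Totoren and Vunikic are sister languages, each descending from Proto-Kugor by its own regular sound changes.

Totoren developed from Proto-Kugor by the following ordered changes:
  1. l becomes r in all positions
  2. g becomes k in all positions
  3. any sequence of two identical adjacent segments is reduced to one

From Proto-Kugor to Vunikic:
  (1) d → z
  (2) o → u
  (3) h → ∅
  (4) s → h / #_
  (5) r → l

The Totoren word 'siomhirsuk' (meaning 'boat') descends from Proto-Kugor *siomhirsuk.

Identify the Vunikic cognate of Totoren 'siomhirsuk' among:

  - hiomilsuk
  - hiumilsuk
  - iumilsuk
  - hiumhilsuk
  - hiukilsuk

hiumilsuk

Vunikic: *siomhirsuk > siumhirsuk > siumirsuk > hiumirsuk > hiumilsuk  (by vowel merger, h-loss, debuccalisation, unconditioned shift)
Only 'hiumilsuk' matches the regular Vunikic development of *siomhirsuk.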